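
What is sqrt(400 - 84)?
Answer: 2*sqrt(79) ≈ 17.776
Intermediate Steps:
sqrt(400 - 84) = sqrt(316) = 2*sqrt(79)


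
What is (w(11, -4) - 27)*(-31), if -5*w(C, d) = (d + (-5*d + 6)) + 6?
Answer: 5053/5 ≈ 1010.6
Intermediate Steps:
w(C, d) = -12/5 + 4*d/5 (w(C, d) = -((d + (-5*d + 6)) + 6)/5 = -((d + (6 - 5*d)) + 6)/5 = -((6 - 4*d) + 6)/5 = -(12 - 4*d)/5 = -12/5 + 4*d/5)
(w(11, -4) - 27)*(-31) = ((-12/5 + (4/5)*(-4)) - 27)*(-31) = ((-12/5 - 16/5) - 27)*(-31) = (-28/5 - 27)*(-31) = -163/5*(-31) = 5053/5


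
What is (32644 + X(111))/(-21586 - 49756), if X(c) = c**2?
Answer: -44965/71342 ≈ -0.63027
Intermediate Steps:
(32644 + X(111))/(-21586 - 49756) = (32644 + 111**2)/(-21586 - 49756) = (32644 + 12321)/(-71342) = 44965*(-1/71342) = -44965/71342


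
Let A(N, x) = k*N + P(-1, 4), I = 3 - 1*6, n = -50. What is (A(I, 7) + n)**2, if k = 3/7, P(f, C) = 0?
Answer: 128881/49 ≈ 2630.2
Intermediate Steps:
I = -3 (I = 3 - 6 = -3)
k = 3/7 (k = 3*(1/7) = 3/7 ≈ 0.42857)
A(N, x) = 3*N/7 (A(N, x) = 3*N/7 + 0 = 3*N/7)
(A(I, 7) + n)**2 = ((3/7)*(-3) - 50)**2 = (-9/7 - 50)**2 = (-359/7)**2 = 128881/49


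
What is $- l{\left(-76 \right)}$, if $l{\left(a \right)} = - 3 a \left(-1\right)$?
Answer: $228$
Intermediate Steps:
$l{\left(a \right)} = 3 a$
$- l{\left(-76 \right)} = - 3 \left(-76\right) = \left(-1\right) \left(-228\right) = 228$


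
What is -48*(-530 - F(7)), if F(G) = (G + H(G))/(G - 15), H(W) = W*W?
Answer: 25104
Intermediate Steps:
H(W) = W**2
F(G) = (G + G**2)/(-15 + G) (F(G) = (G + G**2)/(G - 15) = (G + G**2)/(-15 + G))
-48*(-530 - F(7)) = -48*(-530 - 7*(1 + 7)/(-15 + 7)) = -48*(-530 - 7*8/(-8)) = -48*(-530 - 7*(-1)*8/8) = -48*(-530 - 1*(-7)) = -48*(-530 + 7) = -48*(-523) = 25104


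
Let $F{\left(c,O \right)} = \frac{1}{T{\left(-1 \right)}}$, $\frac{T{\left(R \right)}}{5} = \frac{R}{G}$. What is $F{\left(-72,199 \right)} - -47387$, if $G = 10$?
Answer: $47385$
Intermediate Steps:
$T{\left(R \right)} = \frac{R}{2}$ ($T{\left(R \right)} = 5 \frac{R}{10} = \frac{R}{2}$)
$F{\left(c,O \right)} = -2$ ($F{\left(c,O \right)} = \frac{1}{\frac{1}{2} \left(-1\right)} = \frac{1}{- \frac{1}{2}} = -2$)
$F{\left(-72,199 \right)} - -47387 = -2 - -47387 = -2 + 47387 = 47385$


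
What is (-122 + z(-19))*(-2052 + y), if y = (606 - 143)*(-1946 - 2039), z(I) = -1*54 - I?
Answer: 289995799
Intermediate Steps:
z(I) = -54 - I
y = -1845055 (y = 463*(-3985) = -1845055)
(-122 + z(-19))*(-2052 + y) = (-122 + (-54 - 1*(-19)))*(-2052 - 1845055) = (-122 + (-54 + 19))*(-1847107) = (-122 - 35)*(-1847107) = -157*(-1847107) = 289995799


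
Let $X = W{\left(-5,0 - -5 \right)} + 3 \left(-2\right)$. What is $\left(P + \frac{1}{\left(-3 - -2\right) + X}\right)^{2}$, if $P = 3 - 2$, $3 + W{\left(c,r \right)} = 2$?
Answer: $\frac{49}{64} \approx 0.76563$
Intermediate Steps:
$W{\left(c,r \right)} = -1$ ($W{\left(c,r \right)} = -3 + 2 = -1$)
$P = 1$ ($P = 3 - 2 = 1$)
$X = -7$ ($X = -1 + 3 \left(-2\right) = -1 - 6 = -7$)
$\left(P + \frac{1}{\left(-3 - -2\right) + X}\right)^{2} = \left(1 + \frac{1}{\left(-3 - -2\right) - 7}\right)^{2} = \left(1 + \frac{1}{\left(-3 + 2\right) - 7}\right)^{2} = \left(1 + \frac{1}{-1 - 7}\right)^{2} = \left(1 + \frac{1}{-8}\right)^{2} = \left(1 - \frac{1}{8}\right)^{2} = \left(\frac{7}{8}\right)^{2} = \frac{49}{64}$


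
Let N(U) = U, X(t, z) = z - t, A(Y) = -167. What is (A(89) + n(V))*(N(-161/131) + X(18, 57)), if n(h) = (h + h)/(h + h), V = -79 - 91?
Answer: -821368/131 ≈ -6270.0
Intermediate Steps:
V = -170
n(h) = 1 (n(h) = (2*h)/((2*h)) = (2*h)*(1/(2*h)) = 1)
(A(89) + n(V))*(N(-161/131) + X(18, 57)) = (-167 + 1)*(-161/131 + (57 - 1*18)) = -166*(-161*1/131 + (57 - 18)) = -166*(-161/131 + 39) = -166*4948/131 = -821368/131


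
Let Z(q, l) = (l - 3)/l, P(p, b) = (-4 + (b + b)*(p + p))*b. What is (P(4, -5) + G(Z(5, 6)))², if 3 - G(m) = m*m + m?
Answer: 2852721/16 ≈ 1.7830e+5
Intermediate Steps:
P(p, b) = b*(-4 + 4*b*p) (P(p, b) = (-4 + (2*b)*(2*p))*b = (-4 + 4*b*p)*b = b*(-4 + 4*b*p))
Z(q, l) = (-3 + l)/l
G(m) = 3 - m - m² (G(m) = 3 - (m*m + m) = 3 - (m² + m) = 3 - (m + m²) = 3 + (-m - m²) = 3 - m - m²)
(P(4, -5) + G(Z(5, 6)))² = (4*(-5)*(-1 - 5*4) + (3 - (-3 + 6)/6 - ((-3 + 6)/6)²))² = (4*(-5)*(-1 - 20) + (3 - 3/6 - ((⅙)*3)²))² = (4*(-5)*(-21) + (3 - 1*½ - (½)²))² = (420 + (3 - ½ - 1*¼))² = (420 + (3 - ½ - ¼))² = (420 + 9/4)² = (1689/4)² = 2852721/16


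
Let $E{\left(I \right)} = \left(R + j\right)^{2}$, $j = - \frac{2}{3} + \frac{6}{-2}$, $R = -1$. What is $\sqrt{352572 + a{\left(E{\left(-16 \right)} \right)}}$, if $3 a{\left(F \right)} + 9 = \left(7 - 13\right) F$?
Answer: $\frac{\sqrt{3172729}}{3} \approx 593.74$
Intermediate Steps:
$j = - \frac{11}{3}$ ($j = \left(-2\right) \frac{1}{3} + 6 \left(- \frac{1}{2}\right) = - \frac{2}{3} - 3 = - \frac{11}{3} \approx -3.6667$)
$E{\left(I \right)} = \frac{196}{9}$ ($E{\left(I \right)} = \left(-1 - \frac{11}{3}\right)^{2} = \left(- \frac{14}{3}\right)^{2} = \frac{196}{9}$)
$a{\left(F \right)} = -3 - 2 F$ ($a{\left(F \right)} = -3 + \frac{\left(7 - 13\right) F}{3} = -3 + \frac{\left(-6\right) F}{3} = -3 - 2 F$)
$\sqrt{352572 + a{\left(E{\left(-16 \right)} \right)}} = \sqrt{352572 - \frac{419}{9}} = \sqrt{\frac{3172729}{9}} = \frac{\sqrt{3172729}}{3}$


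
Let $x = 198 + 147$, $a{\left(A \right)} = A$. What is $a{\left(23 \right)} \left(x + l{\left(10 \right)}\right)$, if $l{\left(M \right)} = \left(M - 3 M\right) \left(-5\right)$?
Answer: $10235$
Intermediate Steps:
$x = 345$
$l{\left(M \right)} = 10 M$ ($l{\left(M \right)} = - 2 M \left(-5\right) = 10 M$)
$a{\left(23 \right)} \left(x + l{\left(10 \right)}\right) = 23 \left(345 + 10 \cdot 10\right) = 23 \left(345 + 100\right) = 23 \cdot 445 = 10235$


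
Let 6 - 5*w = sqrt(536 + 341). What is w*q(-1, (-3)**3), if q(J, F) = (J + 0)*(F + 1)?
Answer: 156/5 - 26*sqrt(877)/5 ≈ -122.79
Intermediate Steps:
q(J, F) = J*(1 + F)
w = 6/5 - sqrt(877)/5 (w = 6/5 - sqrt(536 + 341)/5 = 6/5 - sqrt(877)/5 ≈ -4.7228)
w*q(-1, (-3)**3) = (6/5 - sqrt(877)/5)*(-(1 + (-3)**3)) = (6/5 - sqrt(877)/5)*(-(1 - 27)) = (6/5 - sqrt(877)/5)*(-1*(-26)) = (6/5 - sqrt(877)/5)*26 = 156/5 - 26*sqrt(877)/5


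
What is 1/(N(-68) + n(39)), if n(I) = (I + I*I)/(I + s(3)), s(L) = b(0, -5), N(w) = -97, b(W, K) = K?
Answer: -17/869 ≈ -0.019563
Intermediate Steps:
s(L) = -5
n(I) = (I + I**2)/(-5 + I) (n(I) = (I + I*I)/(I - 5) = (I + I**2)/(-5 + I))
1/(N(-68) + n(39)) = 1/(-97 + 39*(1 + 39)/(-5 + 39)) = 1/(-97 + 39*40/34) = 1/(-97 + 39*(1/34)*40) = 1/(-97 + 780/17) = 1/(-869/17) = -17/869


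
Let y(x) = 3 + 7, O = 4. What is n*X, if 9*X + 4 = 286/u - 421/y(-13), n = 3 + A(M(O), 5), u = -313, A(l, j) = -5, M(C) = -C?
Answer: 49051/4695 ≈ 10.447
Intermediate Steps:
y(x) = 10
n = -2 (n = 3 - 5 = -2)
X = -49051/9390 (X = -4/9 + (286/(-313) - 421/10)/9 = -4/9 + (286*(-1/313) - 421*⅒)/9 = -4/9 + (-286/313 - 421/10)/9 = -4/9 + (⅑)*(-134633/3130) = -4/9 - 134633/28170 = -49051/9390 ≈ -5.2237)
n*X = -2*(-49051/9390) = 49051/4695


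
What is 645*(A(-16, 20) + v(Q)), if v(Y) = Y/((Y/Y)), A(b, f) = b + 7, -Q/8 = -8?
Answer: 35475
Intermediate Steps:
Q = 64 (Q = -8*(-8) = 64)
A(b, f) = 7 + b
v(Y) = Y (v(Y) = Y/1 = Y*1 = Y)
645*(A(-16, 20) + v(Q)) = 645*((7 - 16) + 64) = 645*(-9 + 64) = 645*55 = 35475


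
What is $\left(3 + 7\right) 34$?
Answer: $340$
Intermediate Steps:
$\left(3 + 7\right) 34 = 10 \cdot 34 = 340$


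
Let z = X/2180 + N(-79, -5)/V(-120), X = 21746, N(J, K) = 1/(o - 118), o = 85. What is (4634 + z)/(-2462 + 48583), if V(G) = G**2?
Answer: 240543056051/2388920212800 ≈ 0.10069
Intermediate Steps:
N(J, K) = -1/33 (N(J, K) = 1/(85 - 118) = 1/(-33) = -1/33)
z = 516684851/51796800 (z = 21746/2180 - 1/(33*((-120)**2)) = 21746*(1/2180) - 1/33/14400 = 10873/1090 - 1/33*1/14400 = 10873/1090 - 1/475200 = 516684851/51796800 ≈ 9.9752)
(4634 + z)/(-2462 + 48583) = (4634 + 516684851/51796800)/(-2462 + 48583) = (240543056051/51796800)/46121 = (240543056051/51796800)*(1/46121) = 240543056051/2388920212800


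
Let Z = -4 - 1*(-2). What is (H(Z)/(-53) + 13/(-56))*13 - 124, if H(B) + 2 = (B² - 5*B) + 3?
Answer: -387909/2968 ≈ -130.70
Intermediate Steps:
Z = -2 (Z = -4 + 2 = -2)
H(B) = 1 + B² - 5*B (H(B) = -2 + ((B² - 5*B) + 3) = -2 + (3 + B² - 5*B) = 1 + B² - 5*B)
(H(Z)/(-53) + 13/(-56))*13 - 124 = ((1 + (-2)² - 5*(-2))/(-53) + 13/(-56))*13 - 124 = ((1 + 4 + 10)*(-1/53) + 13*(-1/56))*13 - 124 = (15*(-1/53) - 13/56)*13 - 124 = (-15/53 - 13/56)*13 - 124 = -1529/2968*13 - 124 = -19877/2968 - 124 = -387909/2968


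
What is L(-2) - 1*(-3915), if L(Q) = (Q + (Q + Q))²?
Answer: 3951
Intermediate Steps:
L(Q) = 9*Q² (L(Q) = (Q + 2*Q)² = (3*Q)² = 9*Q²)
L(-2) - 1*(-3915) = 9*(-2)² - 1*(-3915) = 9*4 + 3915 = 36 + 3915 = 3951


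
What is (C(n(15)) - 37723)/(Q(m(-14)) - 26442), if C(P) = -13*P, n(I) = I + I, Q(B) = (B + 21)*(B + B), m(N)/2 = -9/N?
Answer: 1867537/1292850 ≈ 1.4445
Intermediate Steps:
m(N) = -18/N (m(N) = 2*(-9/N) = -18/N)
Q(B) = 2*B*(21 + B) (Q(B) = (21 + B)*(2*B) = 2*B*(21 + B))
n(I) = 2*I
(C(n(15)) - 37723)/(Q(m(-14)) - 26442) = (-26*15 - 37723)/(2*(-18/(-14))*(21 - 18/(-14)) - 26442) = (-13*30 - 37723)/(2*(-18*(-1/14))*(21 - 18*(-1/14)) - 26442) = (-390 - 37723)/(2*(9/7)*(21 + 9/7) - 26442) = -38113/(2*(9/7)*(156/7) - 26442) = -38113/(2808/49 - 26442) = -38113/(-1292850/49) = -38113*(-49/1292850) = 1867537/1292850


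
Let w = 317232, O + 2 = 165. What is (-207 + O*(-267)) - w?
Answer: -360960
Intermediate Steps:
O = 163 (O = -2 + 165 = 163)
(-207 + O*(-267)) - w = (-207 + 163*(-267)) - 1*317232 = (-207 - 43521) - 317232 = -43728 - 317232 = -360960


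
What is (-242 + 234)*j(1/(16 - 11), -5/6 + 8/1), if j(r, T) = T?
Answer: -172/3 ≈ -57.333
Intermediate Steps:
(-242 + 234)*j(1/(16 - 11), -5/6 + 8/1) = (-242 + 234)*(-5/6 + 8/1) = -8*(-5*1/6 + 8*1) = -8*(-5/6 + 8) = -8*43/6 = -172/3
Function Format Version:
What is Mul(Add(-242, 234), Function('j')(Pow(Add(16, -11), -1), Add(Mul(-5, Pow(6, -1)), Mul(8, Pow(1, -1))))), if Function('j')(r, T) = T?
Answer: Rational(-172, 3) ≈ -57.333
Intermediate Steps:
Mul(Add(-242, 234), Function('j')(Pow(Add(16, -11), -1), Add(Mul(-5, Pow(6, -1)), Mul(8, Pow(1, -1))))) = Mul(Add(-242, 234), Add(Mul(-5, Pow(6, -1)), Mul(8, Pow(1, -1)))) = Mul(-8, Add(Mul(-5, Rational(1, 6)), Mul(8, 1))) = Mul(-8, Add(Rational(-5, 6), 8)) = Mul(-8, Rational(43, 6)) = Rational(-172, 3)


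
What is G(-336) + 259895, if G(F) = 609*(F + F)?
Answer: -149353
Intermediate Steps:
G(F) = 1218*F (G(F) = 609*(2*F) = 1218*F)
G(-336) + 259895 = 1218*(-336) + 259895 = -409248 + 259895 = -149353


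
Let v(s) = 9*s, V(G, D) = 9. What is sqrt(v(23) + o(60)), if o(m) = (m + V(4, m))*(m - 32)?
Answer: sqrt(2139) ≈ 46.249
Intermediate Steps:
o(m) = (-32 + m)*(9 + m) (o(m) = (m + 9)*(m - 32) = (9 + m)*(-32 + m) = (-32 + m)*(9 + m))
sqrt(v(23) + o(60)) = sqrt(9*23 + (-288 + 60**2 - 23*60)) = sqrt(207 + (-288 + 3600 - 1380)) = sqrt(207 + 1932) = sqrt(2139)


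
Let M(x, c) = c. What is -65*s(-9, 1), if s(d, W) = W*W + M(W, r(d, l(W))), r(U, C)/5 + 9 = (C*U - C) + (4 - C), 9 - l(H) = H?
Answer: 30160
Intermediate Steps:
l(H) = 9 - H
r(U, C) = -25 - 10*C + 5*C*U (r(U, C) = -45 + 5*((C*U - C) + (4 - C)) = -45 + 5*((-C + C*U) + (4 - C)) = -45 + 5*(4 - 2*C + C*U) = -45 + (20 - 10*C + 5*C*U) = -25 - 10*C + 5*C*U)
s(d, W) = -115 + W**2 + 10*W + 5*d*(9 - W) (s(d, W) = W*W + (-25 - 10*(9 - W) + 5*(9 - W)*d) = W**2 + (-25 + (-90 + 10*W) + 5*d*(9 - W)) = W**2 + (-115 + 10*W + 5*d*(9 - W)) = -115 + W**2 + 10*W + 5*d*(9 - W))
-65*s(-9, 1) = -65*(-115 + 1**2 + 10*1 - 5*(-9)*(-9 + 1)) = -65*(-115 + 1 + 10 - 5*(-9)*(-8)) = -65*(-115 + 1 + 10 - 360) = -65*(-464) = 30160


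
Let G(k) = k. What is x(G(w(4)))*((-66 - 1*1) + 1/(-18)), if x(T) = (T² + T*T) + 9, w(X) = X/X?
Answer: -13277/18 ≈ -737.61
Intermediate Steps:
w(X) = 1
x(T) = 9 + 2*T² (x(T) = (T² + T²) + 9 = 2*T² + 9 = 9 + 2*T²)
x(G(w(4)))*((-66 - 1*1) + 1/(-18)) = (9 + 2*1²)*((-66 - 1*1) + 1/(-18)) = (9 + 2*1)*((-66 - 1) - 1/18) = (9 + 2)*(-67 - 1/18) = 11*(-1207/18) = -13277/18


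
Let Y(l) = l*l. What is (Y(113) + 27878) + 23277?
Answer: 63924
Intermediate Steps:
Y(l) = l²
(Y(113) + 27878) + 23277 = (113² + 27878) + 23277 = (12769 + 27878) + 23277 = 40647 + 23277 = 63924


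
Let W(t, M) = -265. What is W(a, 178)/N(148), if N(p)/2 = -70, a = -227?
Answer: 53/28 ≈ 1.8929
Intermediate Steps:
N(p) = -140 (N(p) = 2*(-70) = -140)
W(a, 178)/N(148) = -265/(-140) = -265*(-1/140) = 53/28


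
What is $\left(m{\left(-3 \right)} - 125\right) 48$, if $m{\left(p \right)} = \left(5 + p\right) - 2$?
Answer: $-6000$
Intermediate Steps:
$m{\left(p \right)} = 3 + p$
$\left(m{\left(-3 \right)} - 125\right) 48 = \left(\left(3 - 3\right) - 125\right) 48 = \left(0 - 125\right) 48 = \left(-125\right) 48 = -6000$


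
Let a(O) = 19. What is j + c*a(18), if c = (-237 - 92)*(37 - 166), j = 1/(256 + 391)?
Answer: 521727214/647 ≈ 8.0638e+5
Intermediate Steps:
j = 1/647 ≈ 0.0015456
c = 42441 (c = -329*(-129) = 42441)
j + c*a(18) = 1/647 + 42441*19 = 1/647 + 806379 = 521727214/647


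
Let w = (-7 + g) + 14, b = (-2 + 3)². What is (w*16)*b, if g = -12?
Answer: -80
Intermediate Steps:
b = 1 (b = 1² = 1)
w = -5 (w = (-7 - 12) + 14 = -19 + 14 = -5)
(w*16)*b = -5*16*1 = -80*1 = -80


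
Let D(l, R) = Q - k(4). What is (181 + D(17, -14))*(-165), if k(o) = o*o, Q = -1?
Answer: -27060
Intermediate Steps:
k(o) = o²
D(l, R) = -17 (D(l, R) = -1 - 1*4² = -1 - 1*16 = -1 - 16 = -17)
(181 + D(17, -14))*(-165) = (181 - 17)*(-165) = 164*(-165) = -27060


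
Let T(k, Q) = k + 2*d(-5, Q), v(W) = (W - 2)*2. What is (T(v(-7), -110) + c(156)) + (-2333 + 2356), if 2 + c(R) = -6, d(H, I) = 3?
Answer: 3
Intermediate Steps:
c(R) = -8 (c(R) = -2 - 6 = -8)
v(W) = -4 + 2*W (v(W) = (-2 + W)*2 = -4 + 2*W)
T(k, Q) = 6 + k (T(k, Q) = k + 2*3 = k + 6 = 6 + k)
(T(v(-7), -110) + c(156)) + (-2333 + 2356) = ((6 + (-4 + 2*(-7))) - 8) + (-2333 + 2356) = ((6 + (-4 - 14)) - 8) + 23 = ((6 - 18) - 8) + 23 = (-12 - 8) + 23 = -20 + 23 = 3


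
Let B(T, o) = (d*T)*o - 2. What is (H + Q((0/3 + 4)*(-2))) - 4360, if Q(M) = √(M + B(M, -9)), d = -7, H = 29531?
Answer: 25171 + I*√514 ≈ 25171.0 + 22.672*I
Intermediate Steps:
B(T, o) = -2 - 7*T*o (B(T, o) = (-7*T)*o - 2 = -7*T*o - 2 = -2 - 7*T*o)
Q(M) = √(-2 + 64*M) (Q(M) = √(M + (-2 - 7*M*(-9))) = √(M + (-2 + 63*M)) = √(-2 + 64*M))
(H + Q((0/3 + 4)*(-2))) - 4360 = (29531 + √(-2 + 64*((0/3 + 4)*(-2)))) - 4360 = (29531 + √(-2 + 64*((0*(⅓) + 4)*(-2)))) - 4360 = (29531 + √(-2 + 64*((0 + 4)*(-2)))) - 4360 = (29531 + √(-2 + 64*(4*(-2)))) - 4360 = (29531 + √(-2 + 64*(-8))) - 4360 = (29531 + √(-2 - 512)) - 4360 = (29531 + √(-514)) - 4360 = (29531 + I*√514) - 4360 = 25171 + I*√514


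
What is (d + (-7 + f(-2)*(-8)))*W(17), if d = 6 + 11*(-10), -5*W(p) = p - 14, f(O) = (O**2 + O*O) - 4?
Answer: 429/5 ≈ 85.800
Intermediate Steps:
f(O) = -4 + 2*O**2 (f(O) = (O**2 + O**2) - 4 = 2*O**2 - 4 = -4 + 2*O**2)
W(p) = 14/5 - p/5 (W(p) = -(p - 14)/5 = -(-14 + p)/5 = 14/5 - p/5)
d = -104 (d = 6 - 110 = -104)
(d + (-7 + f(-2)*(-8)))*W(17) = (-104 + (-7 + (-4 + 2*(-2)**2)*(-8)))*(14/5 - 1/5*17) = (-104 + (-7 + (-4 + 2*4)*(-8)))*(14/5 - 17/5) = (-104 + (-7 + (-4 + 8)*(-8)))*(-3/5) = (-104 + (-7 + 4*(-8)))*(-3/5) = (-104 + (-7 - 32))*(-3/5) = (-104 - 39)*(-3/5) = -143*(-3/5) = 429/5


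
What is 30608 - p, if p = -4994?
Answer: 35602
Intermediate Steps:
30608 - p = 30608 - 1*(-4994) = 30608 + 4994 = 35602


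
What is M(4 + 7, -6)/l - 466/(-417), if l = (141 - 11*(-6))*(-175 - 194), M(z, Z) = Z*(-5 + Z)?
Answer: 3951884/3539079 ≈ 1.1166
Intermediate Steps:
l = -76383 (l = (141 + 66)*(-369) = 207*(-369) = -76383)
M(4 + 7, -6)/l - 466/(-417) = -6*(-5 - 6)/(-76383) - 466/(-417) = -6*(-11)*(-1/76383) - 466*(-1/417) = 66*(-1/76383) + 466/417 = -22/25461 + 466/417 = 3951884/3539079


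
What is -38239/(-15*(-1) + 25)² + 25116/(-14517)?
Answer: -198433721/7742400 ≈ -25.629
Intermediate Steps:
-38239/(-15*(-1) + 25)² + 25116/(-14517) = -38239/(15 + 25)² + 25116*(-1/14517) = -38239/(40²) - 8372/4839 = -38239/1600 - 8372/4839 = -198433721/7742400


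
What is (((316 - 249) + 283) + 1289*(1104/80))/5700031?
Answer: 90691/28500155 ≈ 0.0031821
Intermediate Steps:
(((316 - 249) + 283) + 1289*(1104/80))/5700031 = ((67 + 283) + 1289*(1104*(1/80)))*(1/5700031) = (350 + 1289*(69/5))*(1/5700031) = (350 + 88941/5)*(1/5700031) = (90691/5)*(1/5700031) = 90691/28500155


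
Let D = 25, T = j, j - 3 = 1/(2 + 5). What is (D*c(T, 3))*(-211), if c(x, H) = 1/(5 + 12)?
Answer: -5275/17 ≈ -310.29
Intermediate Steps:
j = 22/7 (j = 3 + 1/(2 + 5) = 3 + 1/7 = 3 + ⅐ = 22/7 ≈ 3.1429)
T = 22/7 ≈ 3.1429
c(x, H) = 1/17
(D*c(T, 3))*(-211) = (25*(1/17))*(-211) = (25/17)*(-211) = -5275/17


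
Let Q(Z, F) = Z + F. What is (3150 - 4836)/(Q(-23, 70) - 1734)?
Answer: 1686/1687 ≈ 0.99941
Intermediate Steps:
Q(Z, F) = F + Z
(3150 - 4836)/(Q(-23, 70) - 1734) = (3150 - 4836)/((70 - 23) - 1734) = -1686/(47 - 1734) = -1686/(-1687) = -1686*(-1/1687) = 1686/1687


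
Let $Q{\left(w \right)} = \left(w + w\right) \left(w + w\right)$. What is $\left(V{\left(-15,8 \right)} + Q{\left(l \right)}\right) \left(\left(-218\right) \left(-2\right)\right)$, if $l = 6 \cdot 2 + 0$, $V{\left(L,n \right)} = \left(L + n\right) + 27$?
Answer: $259856$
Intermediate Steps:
$V{\left(L,n \right)} = 27 + L + n$
$l = 12$ ($l = 12 + 0 = 12$)
$Q{\left(w \right)} = 4 w^{2}$ ($Q{\left(w \right)} = 2 w 2 w = 4 w^{2}$)
$\left(V{\left(-15,8 \right)} + Q{\left(l \right)}\right) \left(\left(-218\right) \left(-2\right)\right) = \left(\left(27 - 15 + 8\right) + 4 \cdot 12^{2}\right) \left(\left(-218\right) \left(-2\right)\right) = \left(20 + 4 \cdot 144\right) 436 = \left(20 + 576\right) 436 = 596 \cdot 436 = 259856$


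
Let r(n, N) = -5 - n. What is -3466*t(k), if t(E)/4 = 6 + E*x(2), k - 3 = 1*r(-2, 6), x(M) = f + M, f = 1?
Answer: -83184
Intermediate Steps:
x(M) = 1 + M
k = 0 (k = 3 + 1*(-5 - 1*(-2)) = 3 + 1*(-5 + 2) = 3 + 1*(-3) = 3 - 3 = 0)
t(E) = 24 + 12*E (t(E) = 4*(6 + E*(1 + 2)) = 4*(6 + E*3) = 4*(6 + 3*E) = 24 + 12*E)
-3466*t(k) = -3466*(24 + 12*0) = -3466*(24 + 0) = -3466*24 = -83184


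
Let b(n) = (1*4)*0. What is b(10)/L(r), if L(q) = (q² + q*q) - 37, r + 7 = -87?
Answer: 0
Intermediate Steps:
r = -94 (r = -7 - 87 = -94)
L(q) = -37 + 2*q² (L(q) = (q² + q²) - 37 = 2*q² - 37 = -37 + 2*q²)
b(n) = 0 (b(n) = 4*0 = 0)
b(10)/L(r) = 0/(-37 + 2*(-94)²) = 0/(-37 + 2*8836) = 0/(-37 + 17672) = 0/17635 = 0*(1/17635) = 0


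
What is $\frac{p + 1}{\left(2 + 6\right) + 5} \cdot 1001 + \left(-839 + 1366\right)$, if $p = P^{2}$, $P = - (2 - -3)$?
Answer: $2529$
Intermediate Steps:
$P = -5$ ($P = - (2 + 3) = \left(-1\right) 5 = -5$)
$p = 25$ ($p = \left(-5\right)^{2} = 25$)
$\frac{p + 1}{\left(2 + 6\right) + 5} \cdot 1001 + \left(-839 + 1366\right) = \frac{25 + 1}{\left(2 + 6\right) + 5} \cdot 1001 + \left(-839 + 1366\right) = \frac{26}{8 + 5} \cdot 1001 + 527 = \frac{26}{13} \cdot 1001 + 527 = 26 \cdot \frac{1}{13} \cdot 1001 + 527 = 2 \cdot 1001 + 527 = 2002 + 527 = 2529$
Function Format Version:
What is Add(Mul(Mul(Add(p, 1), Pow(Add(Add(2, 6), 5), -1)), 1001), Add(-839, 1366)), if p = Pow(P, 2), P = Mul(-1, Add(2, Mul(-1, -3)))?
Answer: 2529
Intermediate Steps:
P = -5 (P = Mul(-1, Add(2, 3)) = Mul(-1, 5) = -5)
p = 25 (p = Pow(-5, 2) = 25)
Add(Mul(Mul(Add(p, 1), Pow(Add(Add(2, 6), 5), -1)), 1001), Add(-839, 1366)) = Add(Mul(Mul(Add(25, 1), Pow(Add(Add(2, 6), 5), -1)), 1001), Add(-839, 1366)) = Add(Mul(Mul(26, Pow(Add(8, 5), -1)), 1001), 527) = Add(Mul(Mul(26, Pow(13, -1)), 1001), 527) = Add(Mul(Mul(26, Rational(1, 13)), 1001), 527) = Add(Mul(2, 1001), 527) = Add(2002, 527) = 2529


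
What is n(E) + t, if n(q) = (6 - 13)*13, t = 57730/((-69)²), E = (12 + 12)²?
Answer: -16327/207 ≈ -78.874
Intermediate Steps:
E = 576 (E = 24² = 576)
t = 2510/207 (t = 57730/4761 = 57730*(1/4761) = 2510/207 ≈ 12.126)
n(q) = -91 (n(q) = -7*13 = -91)
n(E) + t = -91 + 2510/207 = -16327/207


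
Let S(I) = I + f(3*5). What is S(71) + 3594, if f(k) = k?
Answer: 3680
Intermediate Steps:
S(I) = 15 + I (S(I) = I + 3*5 = I + 15 = 15 + I)
S(71) + 3594 = (15 + 71) + 3594 = 86 + 3594 = 3680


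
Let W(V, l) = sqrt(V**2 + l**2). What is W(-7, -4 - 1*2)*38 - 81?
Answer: -81 + 38*sqrt(85) ≈ 269.34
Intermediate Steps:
W(-7, -4 - 1*2)*38 - 81 = sqrt((-7)**2 + (-4 - 1*2)**2)*38 - 81 = sqrt(49 + (-4 - 2)**2)*38 - 81 = sqrt(49 + (-6)**2)*38 - 81 = sqrt(49 + 36)*38 - 81 = sqrt(85)*38 - 81 = 38*sqrt(85) - 81 = -81 + 38*sqrt(85)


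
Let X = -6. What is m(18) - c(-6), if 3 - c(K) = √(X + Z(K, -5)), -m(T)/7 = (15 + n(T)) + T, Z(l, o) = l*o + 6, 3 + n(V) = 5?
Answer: -248 + √30 ≈ -242.52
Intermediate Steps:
n(V) = 2 (n(V) = -3 + 5 = 2)
Z(l, o) = 6 + l*o
m(T) = -119 - 7*T (m(T) = -7*((15 + 2) + T) = -7*(17 + T) = -119 - 7*T)
c(K) = 3 - √5*√(-K) (c(K) = 3 - √(-6 + (6 + K*(-5))) = 3 - √(-6 + (6 - 5*K)) = 3 - √(-5*K) = 3 - √5*√(-K))
m(18) - c(-6) = (-119 - 7*18) - (3 - √5*√(-1*(-6))) = (-119 - 126) - (3 - √5*√6) = -245 - (3 - √30) = -245 + (-3 + √30) = -248 + √30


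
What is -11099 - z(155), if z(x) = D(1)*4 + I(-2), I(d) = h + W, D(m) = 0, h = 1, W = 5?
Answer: -11105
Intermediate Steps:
I(d) = 6 (I(d) = 1 + 5 = 6)
z(x) = 6 (z(x) = 0*4 + 6 = 0 + 6 = 6)
-11099 - z(155) = -11099 - 1*6 = -11099 - 6 = -11105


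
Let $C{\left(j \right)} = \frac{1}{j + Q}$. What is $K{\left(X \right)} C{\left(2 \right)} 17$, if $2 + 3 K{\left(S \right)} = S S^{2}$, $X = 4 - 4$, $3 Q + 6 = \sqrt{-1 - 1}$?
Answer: $17 i \sqrt{2} \approx 24.042 i$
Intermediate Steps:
$Q = -2 + \frac{i \sqrt{2}}{3}$ ($Q = -2 + \frac{\sqrt{-1 - 1}}{3} = -2 + \frac{\sqrt{-2}}{3} = -2 + \frac{i \sqrt{2}}{3} \approx -2.0 + 0.4714 i$)
$X = 0$ ($X = 4 - 4 = 0$)
$C{\left(j \right)} = \frac{1}{-2 + j + \frac{i \sqrt{2}}{3}}$ ($C{\left(j \right)} = \frac{1}{j - \left(2 - \frac{i \sqrt{2}}{3}\right)} = \frac{1}{-2 + j + \frac{i \sqrt{2}}{3}}$)
$K{\left(S \right)} = - \frac{2}{3} + \frac{S^{3}}{3}$ ($K{\left(S \right)} = - \frac{2}{3} + \frac{S S^{2}}{3} = - \frac{2}{3} + \frac{S^{3}}{3}$)
$K{\left(X \right)} C{\left(2 \right)} 17 = \left(- \frac{2}{3} + \frac{0^{3}}{3}\right) \frac{3}{-6 + 3 \cdot 2 + i \sqrt{2}} \cdot 17 = \left(- \frac{2}{3} + \frac{1}{3} \cdot 0\right) \frac{3}{-6 + 6 + i \sqrt{2}} \cdot 17 = \left(- \frac{2}{3} + 0\right) \frac{3}{i \sqrt{2}} \cdot 17 = - \frac{2 \cdot 3 \left(- \frac{i \sqrt{2}}{2}\right)}{3} \cdot 17 = - \frac{2 \left(- \frac{3 i \sqrt{2}}{2}\right)}{3} \cdot 17 = i \sqrt{2} \cdot 17 = 17 i \sqrt{2}$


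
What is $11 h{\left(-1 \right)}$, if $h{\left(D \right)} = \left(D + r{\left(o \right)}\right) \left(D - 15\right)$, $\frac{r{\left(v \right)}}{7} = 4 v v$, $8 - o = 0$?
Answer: $-315216$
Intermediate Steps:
$o = 8$ ($o = 8 - 0 = 8 + 0 = 8$)
$r{\left(v \right)} = 28 v^{2}$ ($r{\left(v \right)} = 7 \cdot 4 v v = 7 \cdot 4 v^{2} = 28 v^{2}$)
$h{\left(D \right)} = \left(-15 + D\right) \left(1792 + D\right)$ ($h{\left(D \right)} = \left(D + 28 \cdot 8^{2}\right) \left(D - 15\right) = \left(D + 28 \cdot 64\right) \left(-15 + D\right) = \left(D + 1792\right) \left(-15 + D\right) = \left(1792 + D\right) \left(-15 + D\right) = \left(-15 + D\right) \left(1792 + D\right)$)
$11 h{\left(-1 \right)} = 11 \left(-26880 + \left(-1\right)^{2} + 1777 \left(-1\right)\right) = 11 \left(-26880 + 1 - 1777\right) = 11 \left(-28656\right) = -315216$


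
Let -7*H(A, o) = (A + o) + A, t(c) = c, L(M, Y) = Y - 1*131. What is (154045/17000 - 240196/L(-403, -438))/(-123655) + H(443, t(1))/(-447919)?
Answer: -343339594190599/107152510363997000 ≈ -0.0032042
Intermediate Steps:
L(M, Y) = -131 + Y (L(M, Y) = Y - 131 = -131 + Y)
H(A, o) = -2*A/7 - o/7 (H(A, o) = -((A + o) + A)/7 = -(o + 2*A)/7 = -2*A/7 - o/7)
(154045/17000 - 240196/L(-403, -438))/(-123655) + H(443, t(1))/(-447919) = (154045/17000 - 240196/(-131 - 438))/(-123655) + (-2/7*443 - 1/7*1)/(-447919) = (154045*(1/17000) - 240196/(-569))*(-1/123655) + (-886/7 - 1/7)*(-1/447919) = (30809/3400 - 240196*(-1/569))*(-1/123655) - 887/7*(-1/447919) = (30809/3400 + 240196/569)*(-1/123655) + 887/3135433 = (834196721/1934600)*(-1/123655) + 887/3135433 = -834196721/239222963000 + 887/3135433 = -343339594190599/107152510363997000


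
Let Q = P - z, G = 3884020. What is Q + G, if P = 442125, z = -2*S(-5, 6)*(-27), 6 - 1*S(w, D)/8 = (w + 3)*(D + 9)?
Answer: 4310593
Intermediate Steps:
S(w, D) = 48 - 8*(3 + w)*(9 + D) (S(w, D) = 48 - 8*(w + 3)*(D + 9) = 48 - 8*(3 + w)*(9 + D))
z = 15552 (z = -2*(-168 - 72*(-5) - 24*6 - 8*6*(-5))*(-27) = -2*(-168 + 360 - 144 + 240)*(-27) = -2*288*(-27) = -576*(-27) = 15552)
Q = 426573 (Q = 442125 - 1*15552 = 442125 - 15552 = 426573)
Q + G = 426573 + 3884020 = 4310593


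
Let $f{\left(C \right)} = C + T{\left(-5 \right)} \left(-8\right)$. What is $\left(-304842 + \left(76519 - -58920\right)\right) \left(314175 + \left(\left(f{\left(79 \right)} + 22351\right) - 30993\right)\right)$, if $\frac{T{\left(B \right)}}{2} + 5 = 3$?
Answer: $-51777010532$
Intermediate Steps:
$T{\left(B \right)} = -4$ ($T{\left(B \right)} = -10 + 2 \cdot 3 = -10 + 6 = -4$)
$f{\left(C \right)} = 32 + C$ ($f{\left(C \right)} = C - -32 = C + 32 = 32 + C$)
$\left(-304842 + \left(76519 - -58920\right)\right) \left(314175 + \left(\left(f{\left(79 \right)} + 22351\right) - 30993\right)\right) = \left(-304842 + \left(76519 - -58920\right)\right) \left(314175 + \left(\left(\left(32 + 79\right) + 22351\right) - 30993\right)\right) = \left(-304842 + \left(76519 + 58920\right)\right) \left(314175 + \left(\left(111 + 22351\right) - 30993\right)\right) = \left(-304842 + 135439\right) \left(314175 + \left(22462 - 30993\right)\right) = - 169403 \left(314175 - 8531\right) = \left(-169403\right) 305644 = -51777010532$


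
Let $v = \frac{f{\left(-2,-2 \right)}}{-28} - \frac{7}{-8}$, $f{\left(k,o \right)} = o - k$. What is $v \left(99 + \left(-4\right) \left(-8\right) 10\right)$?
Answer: $\frac{2933}{8} \approx 366.63$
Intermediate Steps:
$v = \frac{7}{8}$ ($v = \frac{-2 - -2}{-28} - \frac{7}{-8} = \left(-2 + 2\right) \left(- \frac{1}{28}\right) - - \frac{7}{8} = 0 \left(- \frac{1}{28}\right) + \frac{7}{8} = 0 + \frac{7}{8} = \frac{7}{8} \approx 0.875$)
$v \left(99 + \left(-4\right) \left(-8\right) 10\right) = \frac{7 \left(99 + \left(-4\right) \left(-8\right) 10\right)}{8} = \frac{7 \left(99 + 32 \cdot 10\right)}{8} = \frac{7 \left(99 + 320\right)}{8} = \frac{7}{8} \cdot 419 = \frac{2933}{8}$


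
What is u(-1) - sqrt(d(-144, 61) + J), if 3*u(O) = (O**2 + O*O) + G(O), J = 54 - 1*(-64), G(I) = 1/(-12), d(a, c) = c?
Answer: 23/36 - sqrt(179) ≈ -12.740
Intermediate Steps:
G(I) = -1/12
J = 118 (J = 54 + 64 = 118)
u(O) = -1/36 + 2*O**2/3 (u(O) = ((O**2 + O*O) - 1/12)/3 = ((O**2 + O**2) - 1/12)/3 = (2*O**2 - 1/12)/3 = (-1/12 + 2*O**2)/3 = -1/36 + 2*O**2/3)
u(-1) - sqrt(d(-144, 61) + J) = (-1/36 + (2/3)*(-1)**2) - sqrt(61 + 118) = (-1/36 + (2/3)*1) - sqrt(179) = (-1/36 + 2/3) - sqrt(179) = 23/36 - sqrt(179)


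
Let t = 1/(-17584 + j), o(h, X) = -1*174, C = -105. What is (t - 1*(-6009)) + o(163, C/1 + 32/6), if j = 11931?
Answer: 32985254/5653 ≈ 5835.0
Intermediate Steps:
o(h, X) = -174
t = -1/5653 (t = 1/(-17584 + 11931) = 1/(-5653) = -1/5653 ≈ -0.00017690)
(t - 1*(-6009)) + o(163, C/1 + 32/6) = (-1/5653 - 1*(-6009)) - 174 = (-1/5653 + 6009) - 174 = 33968876/5653 - 174 = 32985254/5653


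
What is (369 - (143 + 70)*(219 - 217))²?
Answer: 3249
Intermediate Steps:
(369 - (143 + 70)*(219 - 217))² = (369 - 213*2)² = (369 - 1*426)² = (369 - 426)² = (-57)² = 3249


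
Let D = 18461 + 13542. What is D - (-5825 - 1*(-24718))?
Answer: 13110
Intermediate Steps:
D = 32003
D - (-5825 - 1*(-24718)) = 32003 - (-5825 - 1*(-24718)) = 32003 - (-5825 + 24718) = 32003 - 1*18893 = 32003 - 18893 = 13110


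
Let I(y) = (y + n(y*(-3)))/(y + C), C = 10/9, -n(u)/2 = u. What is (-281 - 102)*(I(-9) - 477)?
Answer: 12753900/71 ≈ 1.7963e+5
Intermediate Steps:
n(u) = -2*u
C = 10/9 (C = 10*(1/9) = 10/9 ≈ 1.1111)
I(y) = 7*y/(10/9 + y) (I(y) = (y - 2*y*(-3))/(y + 10/9) = (y - (-6)*y)/(10/9 + y) = (y + 6*y)/(10/9 + y) = (7*y)/(10/9 + y) = 7*y/(10/9 + y))
(-281 - 102)*(I(-9) - 477) = (-281 - 102)*(63*(-9)/(10 + 9*(-9)) - 477) = -383*(63*(-9)/(10 - 81) - 477) = -383*(63*(-9)/(-71) - 477) = -383*(63*(-9)*(-1/71) - 477) = -383*(567/71 - 477) = -383*(-33300/71) = 12753900/71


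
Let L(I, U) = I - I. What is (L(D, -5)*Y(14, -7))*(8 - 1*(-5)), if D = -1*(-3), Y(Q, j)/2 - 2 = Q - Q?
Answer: 0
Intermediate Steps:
Y(Q, j) = 4 (Y(Q, j) = 4 + 2*(Q - Q) = 4 + 2*0 = 4 + 0 = 4)
D = 3
L(I, U) = 0
(L(D, -5)*Y(14, -7))*(8 - 1*(-5)) = (0*4)*(8 - 1*(-5)) = 0*(8 + 5) = 0*13 = 0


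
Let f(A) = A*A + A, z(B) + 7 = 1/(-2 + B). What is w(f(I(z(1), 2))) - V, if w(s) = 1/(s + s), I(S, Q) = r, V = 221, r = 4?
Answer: -8839/40 ≈ -220.98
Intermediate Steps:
z(B) = -7 + 1/(-2 + B)
I(S, Q) = 4
f(A) = A + A² (f(A) = A² + A = A + A²)
w(s) = 1/(2*s)
w(f(I(z(1), 2))) - V = 1/(2*((4*(1 + 4)))) - 1*221 = 1/(2*((4*5))) - 221 = (½)/20 - 221 = (½)*(1/20) - 221 = 1/40 - 221 = -8839/40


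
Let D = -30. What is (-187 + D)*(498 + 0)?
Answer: -108066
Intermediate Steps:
(-187 + D)*(498 + 0) = (-187 - 30)*(498 + 0) = -217*498 = -108066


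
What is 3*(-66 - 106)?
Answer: -516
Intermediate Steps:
3*(-66 - 106) = 3*(-172) = -516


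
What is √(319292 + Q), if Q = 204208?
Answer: 10*√5235 ≈ 723.53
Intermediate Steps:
√(319292 + Q) = √(319292 + 204208) = √523500 = 10*√5235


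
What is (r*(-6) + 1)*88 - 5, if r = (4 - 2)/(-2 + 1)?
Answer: 1139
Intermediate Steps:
r = -2 (r = 2/(-1) = 2*(-1) = -2)
(r*(-6) + 1)*88 - 5 = (-2*(-6) + 1)*88 - 5 = (12 + 1)*88 - 5 = 13*88 - 5 = 1144 - 5 = 1139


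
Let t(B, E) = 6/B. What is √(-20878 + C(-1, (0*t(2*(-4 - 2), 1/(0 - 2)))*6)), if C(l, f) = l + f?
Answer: I*√20879 ≈ 144.5*I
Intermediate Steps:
C(l, f) = f + l
√(-20878 + C(-1, (0*t(2*(-4 - 2), 1/(0 - 2)))*6)) = √(-20878 + ((0*(6/((2*(-4 - 2)))))*6 - 1)) = √(-20878 + ((0*(6/((2*(-6)))))*6 - 1)) = √(-20878 + ((0*(6/(-12)))*6 - 1)) = √(-20878 + ((0*(6*(-1/12)))*6 - 1)) = √(-20878 + ((0*(-½))*6 - 1)) = √(-20878 + (0*6 - 1)) = √(-20878 + (0 - 1)) = √(-20878 - 1) = √(-20879) = I*√20879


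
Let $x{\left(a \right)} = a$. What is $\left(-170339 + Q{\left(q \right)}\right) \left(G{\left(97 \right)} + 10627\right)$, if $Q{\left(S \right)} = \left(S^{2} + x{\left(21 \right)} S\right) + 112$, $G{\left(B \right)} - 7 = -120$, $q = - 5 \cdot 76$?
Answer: $-355446798$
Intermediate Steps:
$q = -380$ ($q = \left(-1\right) 380 = -380$)
$G{\left(B \right)} = -113$ ($G{\left(B \right)} = 7 - 120 = -113$)
$Q{\left(S \right)} = 112 + S^{2} + 21 S$ ($Q{\left(S \right)} = \left(S^{2} + 21 S\right) + 112 = 112 + S^{2} + 21 S$)
$\left(-170339 + Q{\left(q \right)}\right) \left(G{\left(97 \right)} + 10627\right) = \left(-170339 + \left(112 + \left(-380\right)^{2} + 21 \left(-380\right)\right)\right) \left(-113 + 10627\right) = \left(-170339 + \left(112 + 144400 - 7980\right)\right) 10514 = \left(-170339 + 136532\right) 10514 = \left(-33807\right) 10514 = -355446798$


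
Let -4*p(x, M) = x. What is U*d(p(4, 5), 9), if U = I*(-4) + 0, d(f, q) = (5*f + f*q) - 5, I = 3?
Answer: 228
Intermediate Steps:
p(x, M) = -x/4
d(f, q) = -5 + 5*f + f*q
U = -12 (U = 3*(-4) + 0 = -12 + 0 = -12)
U*d(p(4, 5), 9) = -12*(-5 + 5*(-¼*4) - ¼*4*9) = -12*(-5 + 5*(-1) - 1*9) = -12*(-5 - 5 - 9) = -12*(-19) = 228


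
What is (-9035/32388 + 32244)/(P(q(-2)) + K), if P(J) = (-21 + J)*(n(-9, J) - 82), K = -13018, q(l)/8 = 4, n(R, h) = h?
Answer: -1044309637/439440384 ≈ -2.3765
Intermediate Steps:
q(l) = 32 (q(l) = 8*4 = 32)
P(J) = (-82 + J)*(-21 + J) (P(J) = (-21 + J)*(J - 82) = (-21 + J)*(-82 + J) = (-82 + J)*(-21 + J))
(-9035/32388 + 32244)/(P(q(-2)) + K) = (-9035/32388 + 32244)/((1722 + 32² - 103*32) - 13018) = (-9035*1/32388 + 32244)/((1722 + 1024 - 3296) - 13018) = (-9035/32388 + 32244)/(-550 - 13018) = (1044309637/32388)/(-13568) = (1044309637/32388)*(-1/13568) = -1044309637/439440384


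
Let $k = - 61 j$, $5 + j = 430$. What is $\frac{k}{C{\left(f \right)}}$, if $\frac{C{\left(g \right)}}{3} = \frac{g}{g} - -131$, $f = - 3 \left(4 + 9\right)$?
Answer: $- \frac{25925}{396} \approx -65.467$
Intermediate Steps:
$j = 425$ ($j = -5 + 430 = 425$)
$f = -39$ ($f = \left(-3\right) 13 = -39$)
$k = -25925$ ($k = \left(-61\right) 425 = -25925$)
$C{\left(g \right)} = 396$ ($C{\left(g \right)} = 3 \left(\frac{g}{g} - -131\right) = 3 \left(1 + 131\right) = 3 \cdot 132 = 396$)
$\frac{k}{C{\left(f \right)}} = - \frac{25925}{396}$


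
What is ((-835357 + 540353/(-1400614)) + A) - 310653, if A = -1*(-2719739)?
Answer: 2204186329253/1400614 ≈ 1.5737e+6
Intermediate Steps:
A = 2719739
((-835357 + 540353/(-1400614)) + A) - 310653 = ((-835357 + 540353/(-1400614)) + 2719739) - 310653 = ((-835357 + 540353*(-1/1400614)) + 2719739) - 310653 = ((-835357 - 540353/1400614) + 2719739) - 310653 = (-1170013249551/1400614 + 2719739) - 310653 = 2639291270195/1400614 - 310653 = 2204186329253/1400614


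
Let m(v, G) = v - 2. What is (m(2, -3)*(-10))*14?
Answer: 0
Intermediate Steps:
m(v, G) = -2 + v
(m(2, -3)*(-10))*14 = ((-2 + 2)*(-10))*14 = (0*(-10))*14 = 0*14 = 0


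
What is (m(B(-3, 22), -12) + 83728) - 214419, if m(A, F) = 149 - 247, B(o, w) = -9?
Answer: -130789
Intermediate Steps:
m(A, F) = -98
(m(B(-3, 22), -12) + 83728) - 214419 = (-98 + 83728) - 214419 = 83630 - 214419 = -130789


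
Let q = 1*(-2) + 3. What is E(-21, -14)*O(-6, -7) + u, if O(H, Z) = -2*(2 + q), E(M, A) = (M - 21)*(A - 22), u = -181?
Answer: -9253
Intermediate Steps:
q = 1 (q = -2 + 3 = 1)
E(M, A) = (-22 + A)*(-21 + M) (E(M, A) = (-21 + M)*(-22 + A) = (-22 + A)*(-21 + M))
O(H, Z) = -6 (O(H, Z) = -2*(2 + 1) = -2*3 = -6)
E(-21, -14)*O(-6, -7) + u = (462 - 22*(-21) - 21*(-14) - 14*(-21))*(-6) - 181 = (462 + 462 + 294 + 294)*(-6) - 181 = 1512*(-6) - 181 = -9072 - 181 = -9253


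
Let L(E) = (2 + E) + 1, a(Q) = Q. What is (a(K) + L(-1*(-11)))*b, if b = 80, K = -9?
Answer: 400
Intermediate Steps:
L(E) = 3 + E
(a(K) + L(-1*(-11)))*b = (-9 + (3 - 1*(-11)))*80 = (-9 + (3 + 11))*80 = (-9 + 14)*80 = 5*80 = 400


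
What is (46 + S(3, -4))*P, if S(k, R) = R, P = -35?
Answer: -1470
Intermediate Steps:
(46 + S(3, -4))*P = (46 - 4)*(-35) = 42*(-35) = -1470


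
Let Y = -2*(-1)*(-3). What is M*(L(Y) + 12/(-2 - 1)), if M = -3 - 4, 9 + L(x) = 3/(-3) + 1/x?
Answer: 595/6 ≈ 99.167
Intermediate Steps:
Y = -6 (Y = 2*(-3) = -6)
L(x) = -10 + 1/x (L(x) = -9 + (3/(-3) + 1/x) = -9 + (3*(-1/3) + 1/x) = -9 + (-1 + 1/x) = -10 + 1/x)
M = -7
M*(L(Y) + 12/(-2 - 1)) = -7*((-10 + 1/(-6)) + 12/(-2 - 1)) = -7*((-10 - 1/6) + 12/(-3)) = -7*(-61/6 - 1/3*12) = -7*(-61/6 - 4) = -7*(-85/6) = 595/6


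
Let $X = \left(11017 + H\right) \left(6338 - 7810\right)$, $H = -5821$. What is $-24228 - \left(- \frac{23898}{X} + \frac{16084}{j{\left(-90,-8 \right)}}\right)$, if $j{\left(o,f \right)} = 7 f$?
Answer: $- \frac{213629979177}{8923264} \approx -23941.0$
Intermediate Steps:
$X = -7648512$ ($X = \left(11017 - 5821\right) \left(6338 - 7810\right) = 5196 \left(-1472\right) = -7648512$)
$-24228 - \left(- \frac{23898}{X} + \frac{16084}{j{\left(-90,-8 \right)}}\right) = -24228 - \left(- \frac{23898}{-7648512} + \frac{16084}{7 \left(-8\right)}\right) = -24228 - \left(\left(-23898\right) \left(- \frac{1}{7648512}\right) + \frac{16084}{-56}\right) = -24228 - \left(\frac{3983}{1274752} + 16084 \left(- \frac{1}{56}\right)\right) = -24228 - \left(\frac{3983}{1274752} - \frac{4021}{14}\right) = -24228 - - \frac{2562861015}{8923264} = -24228 + \frac{2562861015}{8923264} = - \frac{213629979177}{8923264}$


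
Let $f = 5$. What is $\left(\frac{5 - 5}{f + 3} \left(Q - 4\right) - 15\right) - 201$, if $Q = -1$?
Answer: $-216$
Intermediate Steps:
$\left(\frac{5 - 5}{f + 3} \left(Q - 4\right) - 15\right) - 201 = \left(\frac{5 - 5}{5 + 3} \left(-1 - 4\right) - 15\right) - 201 = \left(\frac{0}{8} \left(-5\right) - 15\right) - 201 = \left(0 \cdot \frac{1}{8} \left(-5\right) - 15\right) - 201 = \left(0 \left(-5\right) - 15\right) - 201 = \left(0 - 15\right) - 201 = -15 - 201 = -216$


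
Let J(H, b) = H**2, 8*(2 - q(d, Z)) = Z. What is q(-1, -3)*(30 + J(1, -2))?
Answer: 589/8 ≈ 73.625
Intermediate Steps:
q(d, Z) = 2 - Z/8
q(-1, -3)*(30 + J(1, -2)) = (2 - 1/8*(-3))*(30 + 1**2) = (2 + 3/8)*(30 + 1) = (19/8)*31 = 589/8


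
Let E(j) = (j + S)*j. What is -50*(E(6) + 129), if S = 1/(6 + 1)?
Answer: -58050/7 ≈ -8292.9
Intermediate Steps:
S = ⅐ (S = 1/7 = ⅐ ≈ 0.14286)
E(j) = j*(⅐ + j) (E(j) = (j + ⅐)*j = (⅐ + j)*j = j*(⅐ + j))
-50*(E(6) + 129) = -50*(6*(⅐ + 6) + 129) = -50*(6*(43/7) + 129) = -50*(258/7 + 129) = -50*1161/7 = -58050/7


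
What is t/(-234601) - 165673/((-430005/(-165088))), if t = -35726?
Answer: -6416468431215994/100879603005 ≈ -63605.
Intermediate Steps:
t/(-234601) - 165673/((-430005/(-165088))) = -35726/(-234601) - 165673/((-430005/(-165088))) = -35726*(-1/234601) - 165673/((-430005*(-1/165088))) = 35726/234601 - 165673/430005/165088 = 35726/234601 - 165673*165088/430005 = 35726/234601 - 27350624224/430005 = -6416468431215994/100879603005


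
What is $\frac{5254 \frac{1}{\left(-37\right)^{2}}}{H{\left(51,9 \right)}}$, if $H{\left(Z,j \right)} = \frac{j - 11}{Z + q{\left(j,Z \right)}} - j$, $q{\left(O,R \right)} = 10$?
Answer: $- \frac{8662}{20387} \approx -0.42488$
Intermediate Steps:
$H{\left(Z,j \right)} = - j + \frac{-11 + j}{10 + Z}$ ($H{\left(Z,j \right)} = \frac{j - 11}{Z + 10} - j = \frac{-11 + j}{10 + Z} - j = - j + \frac{-11 + j}{10 + Z}$)
$\frac{5254 \frac{1}{\left(-37\right)^{2}}}{H{\left(51,9 \right)}} = \frac{5254 \frac{1}{\left(-37\right)^{2}}}{\frac{1}{10 + 51} \left(-11 - 81 - 51 \cdot 9\right)} = \frac{5254 \cdot \frac{1}{1369}}{\frac{1}{61} \left(-11 - 81 - 459\right)} = \frac{5254 \cdot \frac{1}{1369}}{\frac{1}{61} \left(-551\right)} = \frac{142}{37 \left(- \frac{551}{61}\right)} = \frac{142}{37} \left(- \frac{61}{551}\right) = - \frac{8662}{20387}$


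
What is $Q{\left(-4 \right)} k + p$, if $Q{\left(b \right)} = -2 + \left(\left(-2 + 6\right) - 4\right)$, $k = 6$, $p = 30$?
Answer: $18$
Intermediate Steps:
$Q{\left(b \right)} = -2$ ($Q{\left(b \right)} = -2 + \left(4 - 4\right) = -2 + 0 = -2$)
$Q{\left(-4 \right)} k + p = \left(-2\right) 6 + 30 = -12 + 30 = 18$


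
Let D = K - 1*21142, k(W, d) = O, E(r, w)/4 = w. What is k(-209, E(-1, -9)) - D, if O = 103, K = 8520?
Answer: 12725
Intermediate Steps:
E(r, w) = 4*w
k(W, d) = 103
D = -12622 (D = 8520 - 1*21142 = 8520 - 21142 = -12622)
k(-209, E(-1, -9)) - D = 103 - 1*(-12622) = 103 + 12622 = 12725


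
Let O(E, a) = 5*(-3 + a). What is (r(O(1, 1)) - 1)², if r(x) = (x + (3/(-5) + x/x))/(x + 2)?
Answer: 1/25 ≈ 0.040000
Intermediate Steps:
O(E, a) = -15 + 5*a
r(x) = (⅖ + x)/(2 + x) (r(x) = (x + (3*(-⅕) + 1))/(2 + x) = (x + (-⅗ + 1))/(2 + x) = (x + ⅖)/(2 + x) = (⅖ + x)/(2 + x))
(r(O(1, 1)) - 1)² = ((⅖ + (-15 + 5*1))/(2 + (-15 + 5*1)) - 1)² = ((⅖ + (-15 + 5))/(2 + (-15 + 5)) - 1)² = ((⅖ - 10)/(2 - 10) - 1)² = (-48/5/(-8) - 1)² = (-⅛*(-48/5) - 1)² = (6/5 - 1)² = (⅕)² = 1/25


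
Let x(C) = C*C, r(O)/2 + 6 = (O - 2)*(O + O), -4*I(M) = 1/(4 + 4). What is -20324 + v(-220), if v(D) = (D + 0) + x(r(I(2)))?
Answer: -1337329535/65536 ≈ -20406.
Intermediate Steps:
I(M) = -1/32 (I(M) = -1/(4*(4 + 4)) = -¼/8 = -¼*⅛ = -1/32)
r(O) = -12 + 4*O*(-2 + O) (r(O) = -12 + 2*((O - 2)*(O + O)) = -12 + 2*((-2 + O)*(2*O)) = -12 + 2*(2*O*(-2 + O)) = -12 + 4*O*(-2 + O))
x(C) = C²
v(D) = 9042049/65536 + D (v(D) = (D + 0) + (-12 - 8*(-1/32) + 4*(-1/32)²)² = D + (-12 + ¼ + 4*(1/1024))² = D + (-12 + ¼ + 1/256)² = D + (-3007/256)² = D + 9042049/65536 = 9042049/65536 + D)
-20324 + v(-220) = -20324 + (9042049/65536 - 220) = -20324 - 5375871/65536 = -1337329535/65536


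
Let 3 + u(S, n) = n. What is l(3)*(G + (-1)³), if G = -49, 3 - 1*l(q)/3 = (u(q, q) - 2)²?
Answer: 150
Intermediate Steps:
u(S, n) = -3 + n
l(q) = 9 - 3*(-5 + q)² (l(q) = 9 - 3*((-3 + q) - 2)² = 9 - 3*(-5 + q)²)
l(3)*(G + (-1)³) = (9 - 3*(-5 + 3)²)*(-49 + (-1)³) = (9 - 3*(-2)²)*(-49 - 1) = (9 - 3*4)*(-50) = (9 - 12)*(-50) = -3*(-50) = 150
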